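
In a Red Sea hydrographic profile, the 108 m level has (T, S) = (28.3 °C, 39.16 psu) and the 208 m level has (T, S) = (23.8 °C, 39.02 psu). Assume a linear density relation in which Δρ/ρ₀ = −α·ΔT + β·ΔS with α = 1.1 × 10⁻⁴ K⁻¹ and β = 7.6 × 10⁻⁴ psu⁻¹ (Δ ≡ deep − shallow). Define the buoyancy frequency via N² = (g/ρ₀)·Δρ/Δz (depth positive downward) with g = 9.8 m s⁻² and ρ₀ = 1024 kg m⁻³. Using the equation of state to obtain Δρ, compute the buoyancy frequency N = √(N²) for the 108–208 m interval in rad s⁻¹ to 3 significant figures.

ΔT = -4.5 K, ΔS = -0.14 psu (deep − shallow).
Δρ/ρ₀ = −αΔT + βΔS = 4.95 × 10⁻⁴ − 1.064 × 10⁻⁴ = 3.886 × 10⁻⁴, so Δρ ≈ 0.3979 kg m⁻³.
N² = (g/ρ₀)·Δρ/Δz = g·(Δρ/ρ₀)/Δz = 9.8 × 3.886 × 10⁻⁴ / 100 = 3.8083 × 10⁻⁵ s⁻².
N = √(3.8083 × 10⁻⁵) = 6.1711 × 10⁻³ rad s⁻¹ ≈ 6.17 × 10⁻³ rad s⁻¹.

6.17 × 10⁻³ rad s⁻¹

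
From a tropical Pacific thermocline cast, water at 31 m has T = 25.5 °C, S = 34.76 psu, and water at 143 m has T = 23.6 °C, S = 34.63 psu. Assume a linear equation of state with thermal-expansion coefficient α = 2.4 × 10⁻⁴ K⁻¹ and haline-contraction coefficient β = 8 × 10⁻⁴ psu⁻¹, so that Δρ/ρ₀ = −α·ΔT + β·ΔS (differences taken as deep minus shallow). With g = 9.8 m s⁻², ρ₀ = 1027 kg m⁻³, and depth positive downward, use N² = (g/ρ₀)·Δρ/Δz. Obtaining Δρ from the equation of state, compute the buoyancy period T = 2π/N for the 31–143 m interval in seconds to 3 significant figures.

1.13 × 10³ s

ΔT = -1.9 K, ΔS = -0.13 psu (deep − shallow).
Δρ/ρ₀ = −αΔT + βΔS = 4.56 × 10⁻⁴ − 1.04 × 10⁻⁴ = 3.52 × 10⁻⁴, so Δρ ≈ 0.3615 kg m⁻³.
N² = (g/ρ₀)·Δρ/Δz = g·(Δρ/ρ₀)/Δz = 9.8 × 3.52 × 10⁻⁴ / 112 = 3.0800 × 10⁻⁵ s⁻².
N = √(3.0800 × 10⁻⁵) = 5.5498 × 10⁻³ rad s⁻¹ → T = 2π/N = 1.1321 × 10³ s ≈ 1.13 × 10³ s.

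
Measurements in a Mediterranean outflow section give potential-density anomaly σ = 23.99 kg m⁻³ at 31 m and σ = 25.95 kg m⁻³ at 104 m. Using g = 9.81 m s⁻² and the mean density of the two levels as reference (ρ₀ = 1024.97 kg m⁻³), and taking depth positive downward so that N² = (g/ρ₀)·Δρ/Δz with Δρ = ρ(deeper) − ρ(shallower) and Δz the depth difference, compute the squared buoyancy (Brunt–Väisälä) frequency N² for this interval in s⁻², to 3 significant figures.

2.57 × 10⁻⁴ s⁻²

Δρ = 1025.95 − 1023.99 = 1.96 kg m⁻³ over Δz = 104 − 31 = 73 m.
N² = (9.81/1024.97) × (1.96/73) = 2.5698 × 10⁻⁴ s⁻² ≈ 2.57 × 10⁻⁴ s⁻².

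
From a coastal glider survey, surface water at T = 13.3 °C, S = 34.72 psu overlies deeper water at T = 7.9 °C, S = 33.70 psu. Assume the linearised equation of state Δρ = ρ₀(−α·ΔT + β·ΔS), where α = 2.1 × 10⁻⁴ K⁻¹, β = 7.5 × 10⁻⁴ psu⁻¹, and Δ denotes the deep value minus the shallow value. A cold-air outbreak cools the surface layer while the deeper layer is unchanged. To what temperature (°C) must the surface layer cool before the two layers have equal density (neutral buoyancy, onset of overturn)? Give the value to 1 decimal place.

11.5 °C

Neutral buoyancy requires Δρ = 0, i.e. −α(T_deep − T_surf′) + β(S_deep − S_surf) = 0.
T_surf′ = T_deep − (β/α)·ΔS = 7.9 − (7.5 × 10⁻⁴/2.1 × 10⁻⁴)·(-1.02) = 11.543 °C.
Cooling required: 13.3 − (11.543) = 1.757 °C.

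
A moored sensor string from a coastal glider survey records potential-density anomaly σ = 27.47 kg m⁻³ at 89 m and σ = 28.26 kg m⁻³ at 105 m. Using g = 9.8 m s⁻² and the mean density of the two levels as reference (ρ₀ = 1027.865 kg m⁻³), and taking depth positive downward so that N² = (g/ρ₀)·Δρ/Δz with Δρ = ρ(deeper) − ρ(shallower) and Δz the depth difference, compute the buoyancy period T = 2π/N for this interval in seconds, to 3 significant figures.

290 s

Δρ = 1028.26 − 1027.47 = 0.79 kg m⁻³ over Δz = 105 − 89 = 16 m.
N² = (9.8/1027.865) × (0.79/16) = 4.7076 × 10⁻⁴ s⁻².
N = √(4.7076 × 10⁻⁴) = 0.021697 rad s⁻¹, so T = 2π/N = 289.59 s ≈ 290 s.
Since Δρ > 0 the layer is stably stratified.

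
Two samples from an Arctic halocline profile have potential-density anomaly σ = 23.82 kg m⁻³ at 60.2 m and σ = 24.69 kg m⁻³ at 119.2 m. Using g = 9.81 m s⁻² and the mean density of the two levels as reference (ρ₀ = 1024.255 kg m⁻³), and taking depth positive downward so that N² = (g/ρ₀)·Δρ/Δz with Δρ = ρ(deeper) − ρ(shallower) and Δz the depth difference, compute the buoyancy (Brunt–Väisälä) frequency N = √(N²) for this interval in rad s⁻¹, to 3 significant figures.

Δρ = 1024.69 − 1023.82 = 0.87 kg m⁻³ over Δz = 119.2 − 60.2 = 59 m.
N² = (9.81/1024.255) × (0.87/59) = 1.4123 × 10⁻⁴ s⁻².
N = √(1.4123 × 10⁻⁴) = 0.011884 rad s⁻¹ ≈ 0.0119 rad s⁻¹.
Since Δρ > 0 the layer is stably stratified.

0.0119 rad s⁻¹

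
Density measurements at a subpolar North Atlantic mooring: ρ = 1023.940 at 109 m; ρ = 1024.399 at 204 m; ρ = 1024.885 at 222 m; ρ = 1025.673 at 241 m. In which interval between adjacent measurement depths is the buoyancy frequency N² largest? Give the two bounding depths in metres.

222–241 m

Compute the density gradient over each adjacent pair:
  109–204 m: Δρ/Δz = 0.459/95 = 4.8 × 10⁻³ kg m⁻⁴
  204–222 m: Δρ/Δz = 0.486/18 = 0.027 kg m⁻⁴
  222–241 m: Δρ/Δz = 0.788/19 = 0.041 kg m⁻⁴
The largest gradient is in the 222–241 m interval — the pycnocline.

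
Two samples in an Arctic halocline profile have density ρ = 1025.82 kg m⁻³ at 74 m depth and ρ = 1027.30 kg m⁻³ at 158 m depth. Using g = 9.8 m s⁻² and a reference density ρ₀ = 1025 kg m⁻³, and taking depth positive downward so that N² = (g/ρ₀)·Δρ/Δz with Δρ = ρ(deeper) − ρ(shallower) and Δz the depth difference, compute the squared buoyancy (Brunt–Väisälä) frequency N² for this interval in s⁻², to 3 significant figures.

Δρ = 1027.30 − 1025.82 = 1.48 kg m⁻³ over Δz = 158 − 74 = 84 m.
N² = (9.8/1025) × (1.48/84) = 1.6846 × 10⁻⁴ s⁻² ≈ 1.68 × 10⁻⁴ s⁻².
N² > 0, so the interval is statically stable.

1.68 × 10⁻⁴ s⁻²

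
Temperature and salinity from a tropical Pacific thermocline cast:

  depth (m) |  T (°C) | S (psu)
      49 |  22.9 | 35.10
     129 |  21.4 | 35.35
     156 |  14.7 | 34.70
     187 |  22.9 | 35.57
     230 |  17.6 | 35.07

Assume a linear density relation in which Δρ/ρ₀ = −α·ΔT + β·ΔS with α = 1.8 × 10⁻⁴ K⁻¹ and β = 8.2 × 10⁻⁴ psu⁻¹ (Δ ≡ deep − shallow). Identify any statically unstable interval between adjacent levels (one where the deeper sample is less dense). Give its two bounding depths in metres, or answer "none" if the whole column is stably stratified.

156–187 m

Evaluate Δρ/ρ₀ = −αΔT + βΔS across each adjacent pair:
  49–129 m: −αΔT+βΔS = −(1.8 × 10⁻⁴)(-1.5)+(8.2 × 10⁻⁴)(+0.25) = 4.7 × 10⁻⁴ → stable
  129–156 m: −αΔT+βΔS = −(1.8 × 10⁻⁴)(-6.7)+(8.2 × 10⁻⁴)(-0.65) = 6.7 × 10⁻⁴ → stable
  156–187 m: −αΔT+βΔS = −(1.8 × 10⁻⁴)(+8.2)+(8.2 × 10⁻⁴)(+0.87) = -7.6 × 10⁻⁴ → UNSTABLE
  187–230 m: −αΔT+βΔS = −(1.8 × 10⁻⁴)(-5.3)+(8.2 × 10⁻⁴)(-0.50) = 5.4 × 10⁻⁴ → stable
The 156–187 m interval has Δρ < 0: lighter water underlies denser water.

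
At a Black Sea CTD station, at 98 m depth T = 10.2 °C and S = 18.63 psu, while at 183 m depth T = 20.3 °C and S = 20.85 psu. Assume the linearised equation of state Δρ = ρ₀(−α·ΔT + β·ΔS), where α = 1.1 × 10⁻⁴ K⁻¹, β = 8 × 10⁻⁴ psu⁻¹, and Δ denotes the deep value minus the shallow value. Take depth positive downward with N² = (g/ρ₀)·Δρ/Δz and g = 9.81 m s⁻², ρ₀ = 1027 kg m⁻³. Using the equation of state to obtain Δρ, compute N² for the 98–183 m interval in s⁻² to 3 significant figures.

ΔT = +10.1 K, ΔS = +2.22 psu (deep − shallow).
Δρ/ρ₀ = −αΔT + βΔS = -1.111 × 10⁻³ + 1.776 × 10⁻³ = 6.65 × 10⁻⁴, so Δρ ≈ 0.6830 kg m⁻³.
N² = (g/ρ₀)·Δρ/Δz = g·(Δρ/ρ₀)/Δz = 9.81 × 6.65 × 10⁻⁴ / 85 = 7.6749 × 10⁻⁵ s⁻² ≈ 7.67 × 10⁻⁵ s⁻².

7.67 × 10⁻⁵ s⁻²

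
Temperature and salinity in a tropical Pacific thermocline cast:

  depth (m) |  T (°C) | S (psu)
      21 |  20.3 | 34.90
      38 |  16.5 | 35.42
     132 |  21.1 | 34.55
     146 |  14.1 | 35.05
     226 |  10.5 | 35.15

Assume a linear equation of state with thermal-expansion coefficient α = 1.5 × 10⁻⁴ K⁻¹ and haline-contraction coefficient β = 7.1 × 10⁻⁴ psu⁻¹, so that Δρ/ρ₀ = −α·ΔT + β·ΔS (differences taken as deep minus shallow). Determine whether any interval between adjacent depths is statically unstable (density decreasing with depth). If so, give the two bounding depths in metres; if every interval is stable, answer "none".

Evaluate Δρ/ρ₀ = −αΔT + βΔS across each adjacent pair:
  21–38 m: −αΔT+βΔS = −(1.5 × 10⁻⁴)(-3.8)+(7.1 × 10⁻⁴)(+0.52) = 9.4 × 10⁻⁴ → stable
  38–132 m: −αΔT+βΔS = −(1.5 × 10⁻⁴)(+4.6)+(7.1 × 10⁻⁴)(-0.87) = -1.3 × 10⁻³ → UNSTABLE
  132–146 m: −αΔT+βΔS = −(1.5 × 10⁻⁴)(-7.0)+(7.1 × 10⁻⁴)(+0.50) = 1.4 × 10⁻³ → stable
  146–226 m: −αΔT+βΔS = −(1.5 × 10⁻⁴)(-3.6)+(7.1 × 10⁻⁴)(+0.10) = 6.1 × 10⁻⁴ → stable
The 38–132 m interval has Δρ < 0: lighter water underlies denser water.

38–132 m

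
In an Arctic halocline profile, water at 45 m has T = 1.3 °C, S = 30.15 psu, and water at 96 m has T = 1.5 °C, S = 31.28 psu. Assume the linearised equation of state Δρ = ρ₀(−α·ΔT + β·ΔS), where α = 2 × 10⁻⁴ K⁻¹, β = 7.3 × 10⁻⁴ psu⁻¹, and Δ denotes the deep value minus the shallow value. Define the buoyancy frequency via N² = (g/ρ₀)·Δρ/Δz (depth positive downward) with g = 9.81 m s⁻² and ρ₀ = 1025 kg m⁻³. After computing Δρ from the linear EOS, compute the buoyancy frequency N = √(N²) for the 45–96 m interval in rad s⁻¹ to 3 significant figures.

0.0123 rad s⁻¹

ΔT = +0.2 K, ΔS = +1.13 psu (deep − shallow).
Δρ/ρ₀ = −αΔT + βΔS = -4.00 × 10⁻⁵ + 8.249 × 10⁻⁴ = 7.849 × 10⁻⁴, so Δρ ≈ 0.8045 kg m⁻³.
N² = (g/ρ₀)·Δρ/Δz = g·(Δρ/ρ₀)/Δz = 9.81 × 7.849 × 10⁻⁴ / 51 = 1.5098 × 10⁻⁴ s⁻².
N = √(1.5098 × 10⁻⁴) = 0.012287 rad s⁻¹ ≈ 0.0123 rad s⁻¹.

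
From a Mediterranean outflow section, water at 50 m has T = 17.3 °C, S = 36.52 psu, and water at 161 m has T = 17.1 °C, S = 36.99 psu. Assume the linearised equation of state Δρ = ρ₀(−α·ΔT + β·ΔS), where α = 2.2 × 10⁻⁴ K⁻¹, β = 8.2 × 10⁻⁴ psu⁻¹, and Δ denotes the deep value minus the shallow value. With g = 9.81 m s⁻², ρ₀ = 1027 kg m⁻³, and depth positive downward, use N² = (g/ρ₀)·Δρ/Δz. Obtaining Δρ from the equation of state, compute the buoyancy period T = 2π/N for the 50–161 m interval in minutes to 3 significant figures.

17.0 min

ΔT = -0.2 K, ΔS = +0.47 psu (deep − shallow).
Δρ/ρ₀ = −αΔT + βΔS = 4.40 × 10⁻⁵ + 3.854 × 10⁻⁴ = 4.294 × 10⁻⁴, so Δρ ≈ 0.4410 kg m⁻³.
N² = (g/ρ₀)·Δρ/Δz = g·(Δρ/ρ₀)/Δz = 9.81 × 4.294 × 10⁻⁴ / 111 = 3.7950 × 10⁻⁵ s⁻².
N = √(3.7950 × 10⁻⁵) = 6.1604 × 10⁻³ rad s⁻¹ → T = 2π/N = 1.0199 × 10³ s = 16.998 min ≈ 17.0 min.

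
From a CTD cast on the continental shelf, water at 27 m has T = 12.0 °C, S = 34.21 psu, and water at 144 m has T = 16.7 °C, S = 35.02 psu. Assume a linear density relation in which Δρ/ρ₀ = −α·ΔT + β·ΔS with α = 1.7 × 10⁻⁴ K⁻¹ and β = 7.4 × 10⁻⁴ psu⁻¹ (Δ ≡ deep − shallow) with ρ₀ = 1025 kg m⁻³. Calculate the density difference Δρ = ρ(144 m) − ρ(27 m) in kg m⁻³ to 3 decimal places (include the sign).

-0.205 kg m⁻³

ΔT = +4.7 K, ΔS = +0.81 psu (deep − shallow).
Δρ/ρ₀ = −(1.7 × 10⁻⁴)(+4.7) + (7.4 × 10⁻⁴)(+0.81) = -1.996 × 10⁻⁴.
Δρ = 1025 × (-1.996 × 10⁻⁴) = -0.205 kg m⁻³.
Negative Δρ: lighter below, statically unstable.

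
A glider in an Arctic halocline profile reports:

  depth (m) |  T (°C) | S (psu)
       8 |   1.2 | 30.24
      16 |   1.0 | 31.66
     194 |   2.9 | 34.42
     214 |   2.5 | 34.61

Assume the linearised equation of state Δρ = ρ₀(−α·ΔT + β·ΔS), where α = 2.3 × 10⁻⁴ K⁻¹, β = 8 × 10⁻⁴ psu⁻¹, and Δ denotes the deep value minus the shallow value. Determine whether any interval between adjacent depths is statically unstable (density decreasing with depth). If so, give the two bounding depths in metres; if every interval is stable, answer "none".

none

Evaluate Δρ/ρ₀ = −αΔT + βΔS across each adjacent pair:
  8–16 m: −αΔT+βΔS = −(2.3 × 10⁻⁴)(-0.2)+(8 × 10⁻⁴)(+1.42) = 1.2 × 10⁻³ → stable
  16–194 m: −αΔT+βΔS = −(2.3 × 10⁻⁴)(+1.9)+(8 × 10⁻⁴)(+2.76) = 1.8 × 10⁻³ → stable
  194–214 m: −αΔT+βΔS = −(2.3 × 10⁻⁴)(-0.4)+(8 × 10⁻⁴)(+0.19) = 2.4 × 10⁻⁴ → stable
Every interval has Δρ > 0: the column is stably stratified throughout.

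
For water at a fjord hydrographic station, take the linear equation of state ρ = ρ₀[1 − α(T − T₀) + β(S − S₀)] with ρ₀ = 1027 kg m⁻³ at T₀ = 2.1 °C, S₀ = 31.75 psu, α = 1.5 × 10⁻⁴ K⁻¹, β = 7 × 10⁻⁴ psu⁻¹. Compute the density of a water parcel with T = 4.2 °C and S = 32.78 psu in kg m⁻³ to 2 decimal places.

T − T₀ = +2.1 K, S − S₀ = +1.03 psu.
Bracket = 1 − α·(+2.1) + β·(+1.03) = 1 + (4.06 × 10⁻⁴) = 1.0004060.
ρ = 1027 × 1.0004060 = 1027.42 kg m⁻³.

1027.42 kg m⁻³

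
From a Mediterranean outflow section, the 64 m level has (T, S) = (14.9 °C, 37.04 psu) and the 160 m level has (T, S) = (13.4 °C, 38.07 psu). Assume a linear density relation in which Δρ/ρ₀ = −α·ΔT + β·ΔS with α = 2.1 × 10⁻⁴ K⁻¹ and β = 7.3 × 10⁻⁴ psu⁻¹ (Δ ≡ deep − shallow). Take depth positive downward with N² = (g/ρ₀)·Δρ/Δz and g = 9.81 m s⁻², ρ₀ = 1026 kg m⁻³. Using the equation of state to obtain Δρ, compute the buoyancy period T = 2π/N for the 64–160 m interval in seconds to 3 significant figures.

602 s

ΔT = -1.5 K, ΔS = +1.03 psu (deep − shallow).
Δρ/ρ₀ = −αΔT + βΔS = 3.15 × 10⁻⁴ + 7.519 × 10⁻⁴ = 1.0669 × 10⁻³, so Δρ ≈ 1.095 kg m⁻³.
N² = (g/ρ₀)·Δρ/Δz = g·(Δρ/ρ₀)/Δz = 9.81 × 1.0669 × 10⁻³ / 96 = 1.0902 × 10⁻⁴ s⁻².
N = √(1.0902 × 10⁻⁴) = 0.010441 rad s⁻¹ → T = 2π/N = 601.78 s ≈ 602 s.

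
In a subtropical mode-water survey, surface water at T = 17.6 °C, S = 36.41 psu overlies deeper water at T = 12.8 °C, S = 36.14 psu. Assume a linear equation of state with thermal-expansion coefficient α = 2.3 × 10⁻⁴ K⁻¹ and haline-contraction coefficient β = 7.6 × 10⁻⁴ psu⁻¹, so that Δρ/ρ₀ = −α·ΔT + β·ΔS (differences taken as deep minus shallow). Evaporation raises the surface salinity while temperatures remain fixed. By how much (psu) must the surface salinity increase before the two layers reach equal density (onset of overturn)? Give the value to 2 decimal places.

Neutral buoyancy requires −α(T_deep − T_surf) + β(S_deep − S_surf′) = 0.
S_surf′ = S_deep − (α/β)·ΔT = 36.14 − (2.3 × 10⁻⁴/7.6 × 10⁻⁴)·(-4.8) = 37.5926 psu.
Increase required: 37.5926 − 36.41 = 1.1826 psu.

1.18 psu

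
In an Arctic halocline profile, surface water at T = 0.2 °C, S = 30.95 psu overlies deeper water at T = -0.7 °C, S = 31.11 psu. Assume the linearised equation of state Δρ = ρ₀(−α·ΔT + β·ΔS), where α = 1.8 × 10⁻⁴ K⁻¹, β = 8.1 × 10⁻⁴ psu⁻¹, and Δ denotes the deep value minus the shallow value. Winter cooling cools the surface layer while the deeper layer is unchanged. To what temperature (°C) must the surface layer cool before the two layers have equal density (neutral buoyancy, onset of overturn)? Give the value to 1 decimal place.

-1.4 °C

Neutral buoyancy requires Δρ = 0, i.e. −α(T_deep − T_surf′) + β(S_deep − S_surf) = 0.
T_surf′ = T_deep − (β/α)·ΔS = -0.7 − (8.1 × 10⁻⁴/1.8 × 10⁻⁴)·(+0.16) = -1.420 °C.
Cooling required: 0.2 − (-1.420) = 1.620 °C.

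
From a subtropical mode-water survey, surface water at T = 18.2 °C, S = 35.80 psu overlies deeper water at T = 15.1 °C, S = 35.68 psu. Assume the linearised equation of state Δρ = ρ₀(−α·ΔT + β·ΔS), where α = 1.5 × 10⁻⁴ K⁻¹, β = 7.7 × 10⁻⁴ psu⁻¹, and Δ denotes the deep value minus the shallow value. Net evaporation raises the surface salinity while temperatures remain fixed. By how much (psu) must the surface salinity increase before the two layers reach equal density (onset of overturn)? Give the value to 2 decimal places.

0.48 psu

Neutral buoyancy requires −α(T_deep − T_surf) + β(S_deep − S_surf′) = 0.
S_surf′ = S_deep − (α/β)·ΔT = 35.68 − (1.5 × 10⁻⁴/7.7 × 10⁻⁴)·(-3.1) = 36.2839 psu.
Increase required: 36.2839 − 35.80 = 0.4839 psu.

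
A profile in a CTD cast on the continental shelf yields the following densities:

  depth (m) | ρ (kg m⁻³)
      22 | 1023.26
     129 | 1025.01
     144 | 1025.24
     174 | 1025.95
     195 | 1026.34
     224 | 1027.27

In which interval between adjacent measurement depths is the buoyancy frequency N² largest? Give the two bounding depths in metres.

195–224 m

Compute the density gradient over each adjacent pair:
  22–129 m: Δρ/Δz = 1.75/107 = 0.016 kg m⁻⁴
  129–144 m: Δρ/Δz = 0.23/15 = 0.015 kg m⁻⁴
  144–174 m: Δρ/Δz = 0.71/30 = 0.024 kg m⁻⁴
  174–195 m: Δρ/Δz = 0.39/21 = 0.019 kg m⁻⁴
  195–224 m: Δρ/Δz = 0.93/29 = 0.032 kg m⁻⁴
The largest gradient is in the 195–224 m interval — the pycnocline.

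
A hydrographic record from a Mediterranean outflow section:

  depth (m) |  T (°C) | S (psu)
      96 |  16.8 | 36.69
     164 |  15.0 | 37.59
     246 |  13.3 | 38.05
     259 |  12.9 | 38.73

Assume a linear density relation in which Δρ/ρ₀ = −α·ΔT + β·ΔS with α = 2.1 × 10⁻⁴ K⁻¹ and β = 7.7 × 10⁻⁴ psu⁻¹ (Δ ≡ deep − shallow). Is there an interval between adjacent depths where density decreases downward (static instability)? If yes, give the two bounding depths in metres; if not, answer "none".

none

Evaluate Δρ/ρ₀ = −αΔT + βΔS across each adjacent pair:
  96–164 m: −αΔT+βΔS = −(2.1 × 10⁻⁴)(-1.8)+(7.7 × 10⁻⁴)(+0.90) = 1.1 × 10⁻³ → stable
  164–246 m: −αΔT+βΔS = −(2.1 × 10⁻⁴)(-1.7)+(7.7 × 10⁻⁴)(+0.46) = 7.1 × 10⁻⁴ → stable
  246–259 m: −αΔT+βΔS = −(2.1 × 10⁻⁴)(-0.4)+(7.7 × 10⁻⁴)(+0.68) = 6.1 × 10⁻⁴ → stable
Every interval has Δρ > 0: the column is stably stratified throughout.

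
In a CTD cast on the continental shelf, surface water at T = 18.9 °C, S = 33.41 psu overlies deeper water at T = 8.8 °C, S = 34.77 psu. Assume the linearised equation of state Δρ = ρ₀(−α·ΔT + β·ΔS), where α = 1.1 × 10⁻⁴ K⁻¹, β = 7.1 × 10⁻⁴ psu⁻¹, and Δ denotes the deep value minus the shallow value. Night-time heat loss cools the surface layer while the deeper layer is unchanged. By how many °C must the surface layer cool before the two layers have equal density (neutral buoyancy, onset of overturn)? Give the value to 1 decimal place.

18.9 °C

Neutral buoyancy requires Δρ = 0, i.e. −α(T_deep − T_surf′) + β(S_deep − S_surf) = 0.
T_surf′ = T_deep − (β/α)·ΔS = 8.8 − (7.1 × 10⁻⁴/1.1 × 10⁻⁴)·(+1.36) = 0.022 °C.
Cooling required: 18.9 − (0.022) = 18.878 °C.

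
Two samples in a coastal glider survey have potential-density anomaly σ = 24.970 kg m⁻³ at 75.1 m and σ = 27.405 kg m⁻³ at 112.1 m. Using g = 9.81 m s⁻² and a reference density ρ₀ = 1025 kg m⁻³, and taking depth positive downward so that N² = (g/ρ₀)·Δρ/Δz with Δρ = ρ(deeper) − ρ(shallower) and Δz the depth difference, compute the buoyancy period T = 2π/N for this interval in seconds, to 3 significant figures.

Δρ = 1027.405 − 1024.970 = 2.435 kg m⁻³ over Δz = 112.1 − 75.1 = 37 m.
N² = (9.81/1025) × (2.435/37) = 6.2986 × 10⁻⁴ s⁻².
N = √(6.2986 × 10⁻⁴) = 0.025097 rad s⁻¹, so T = 2π/N = 250.36 s ≈ 250 s.

250 s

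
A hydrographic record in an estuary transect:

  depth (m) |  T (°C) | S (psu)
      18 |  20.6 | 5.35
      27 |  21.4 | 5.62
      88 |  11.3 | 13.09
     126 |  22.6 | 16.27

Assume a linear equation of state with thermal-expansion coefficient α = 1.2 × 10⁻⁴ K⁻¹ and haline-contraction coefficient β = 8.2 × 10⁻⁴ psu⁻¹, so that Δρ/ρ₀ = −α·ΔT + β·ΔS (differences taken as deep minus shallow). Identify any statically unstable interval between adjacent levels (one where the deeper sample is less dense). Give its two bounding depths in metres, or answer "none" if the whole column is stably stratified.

none

Evaluate Δρ/ρ₀ = −αΔT + βΔS across each adjacent pair:
  18–27 m: −αΔT+βΔS = −(1.2 × 10⁻⁴)(+0.8)+(8.2 × 10⁻⁴)(+0.27) = 1.3 × 10⁻⁴ → stable
  27–88 m: −αΔT+βΔS = −(1.2 × 10⁻⁴)(-10.1)+(8.2 × 10⁻⁴)(+7.47) = 7.3 × 10⁻³ → stable
  88–126 m: −αΔT+βΔS = −(1.2 × 10⁻⁴)(+11.3)+(8.2 × 10⁻⁴)(+3.18) = 1.3 × 10⁻³ → stable
Every interval has Δρ > 0: the column is stably stratified throughout.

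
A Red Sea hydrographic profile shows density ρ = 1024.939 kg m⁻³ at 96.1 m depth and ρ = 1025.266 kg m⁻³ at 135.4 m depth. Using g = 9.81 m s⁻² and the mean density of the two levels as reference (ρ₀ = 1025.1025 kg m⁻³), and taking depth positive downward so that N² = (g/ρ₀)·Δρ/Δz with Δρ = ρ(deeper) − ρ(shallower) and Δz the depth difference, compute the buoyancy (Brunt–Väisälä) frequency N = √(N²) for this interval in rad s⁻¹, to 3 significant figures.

8.92 × 10⁻³ rad s⁻¹

Δρ = 1025.266 − 1024.939 = 0.327 kg m⁻³ over Δz = 135.4 − 96.1 = 39.3 m.
N² = (9.81/1025.1025) × (0.327/39.3) = 7.9626 × 10⁻⁵ s⁻².
N = √(7.9626 × 10⁻⁵) = 8.9233 × 10⁻³ rad s⁻¹ ≈ 8.92 × 10⁻³ rad s⁻¹.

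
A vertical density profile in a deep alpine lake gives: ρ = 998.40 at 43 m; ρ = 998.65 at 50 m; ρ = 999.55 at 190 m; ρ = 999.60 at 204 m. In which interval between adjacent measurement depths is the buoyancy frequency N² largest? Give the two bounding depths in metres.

Compute the density gradient over each adjacent pair:
  43–50 m: Δρ/Δz = 0.25/7 = 0.036 kg m⁻⁴
  50–190 m: Δρ/Δz = 0.90/140 = 6.4 × 10⁻³ kg m⁻⁴
  190–204 m: Δρ/Δz = 0.05/14 = 3.6 × 10⁻³ kg m⁻⁴
The largest gradient is in the 43–50 m interval — the pycnocline.

43–50 m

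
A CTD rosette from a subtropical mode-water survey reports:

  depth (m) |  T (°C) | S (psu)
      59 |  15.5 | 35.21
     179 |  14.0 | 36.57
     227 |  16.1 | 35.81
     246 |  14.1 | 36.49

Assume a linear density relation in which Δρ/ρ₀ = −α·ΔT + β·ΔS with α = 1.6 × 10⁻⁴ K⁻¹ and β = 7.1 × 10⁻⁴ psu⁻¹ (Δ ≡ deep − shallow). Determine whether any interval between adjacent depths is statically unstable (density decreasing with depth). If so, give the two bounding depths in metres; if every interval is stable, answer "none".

Evaluate Δρ/ρ₀ = −αΔT + βΔS across each adjacent pair:
  59–179 m: −αΔT+βΔS = −(1.6 × 10⁻⁴)(-1.5)+(7.1 × 10⁻⁴)(+1.36) = 1.2 × 10⁻³ → stable
  179–227 m: −αΔT+βΔS = −(1.6 × 10⁻⁴)(+2.1)+(7.1 × 10⁻⁴)(-0.76) = -8.8 × 10⁻⁴ → UNSTABLE
  227–246 m: −αΔT+βΔS = −(1.6 × 10⁻⁴)(-2.0)+(7.1 × 10⁻⁴)(+0.68) = 8.0 × 10⁻⁴ → stable
The 179–227 m interval has Δρ < 0: lighter water underlies denser water.

179–227 m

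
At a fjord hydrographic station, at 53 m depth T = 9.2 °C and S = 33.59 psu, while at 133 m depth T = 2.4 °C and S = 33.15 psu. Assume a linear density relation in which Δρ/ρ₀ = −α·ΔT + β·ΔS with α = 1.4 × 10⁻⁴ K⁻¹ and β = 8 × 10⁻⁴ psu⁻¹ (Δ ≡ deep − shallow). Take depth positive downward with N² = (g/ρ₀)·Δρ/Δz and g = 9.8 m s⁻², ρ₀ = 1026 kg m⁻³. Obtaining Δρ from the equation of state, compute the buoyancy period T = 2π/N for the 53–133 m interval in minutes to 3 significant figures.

ΔT = -6.8 K, ΔS = -0.44 psu (deep − shallow).
Δρ/ρ₀ = −αΔT + βΔS = 9.52 × 10⁻⁴ − 3.52 × 10⁻⁴ = 6.00 × 10⁻⁴, so Δρ ≈ 0.6156 kg m⁻³.
N² = (g/ρ₀)·Δρ/Δz = g·(Δρ/ρ₀)/Δz = 9.8 × 6.00 × 10⁻⁴ / 80 = 7.3500 × 10⁻⁵ s⁻².
N = √(7.3500 × 10⁻⁵) = 8.5732 × 10⁻³ rad s⁻¹ → T = 2π/N = 732.89 s = 12.215 min ≈ 12.2 min.

12.2 min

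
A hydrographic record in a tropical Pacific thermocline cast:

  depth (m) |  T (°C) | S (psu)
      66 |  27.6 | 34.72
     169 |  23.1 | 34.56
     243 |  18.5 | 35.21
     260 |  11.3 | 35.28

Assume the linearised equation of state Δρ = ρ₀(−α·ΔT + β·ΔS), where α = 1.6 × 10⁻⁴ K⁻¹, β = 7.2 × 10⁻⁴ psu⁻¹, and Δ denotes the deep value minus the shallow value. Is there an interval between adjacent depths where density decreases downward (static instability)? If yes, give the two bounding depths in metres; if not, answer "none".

Evaluate Δρ/ρ₀ = −αΔT + βΔS across each adjacent pair:
  66–169 m: −αΔT+βΔS = −(1.6 × 10⁻⁴)(-4.5)+(7.2 × 10⁻⁴)(-0.16) = 6.0 × 10⁻⁴ → stable
  169–243 m: −αΔT+βΔS = −(1.6 × 10⁻⁴)(-4.6)+(7.2 × 10⁻⁴)(+0.65) = 1.2 × 10⁻³ → stable
  243–260 m: −αΔT+βΔS = −(1.6 × 10⁻⁴)(-7.2)+(7.2 × 10⁻⁴)(+0.07) = 1.2 × 10⁻³ → stable
Every interval has Δρ > 0: the column is stably stratified throughout.

none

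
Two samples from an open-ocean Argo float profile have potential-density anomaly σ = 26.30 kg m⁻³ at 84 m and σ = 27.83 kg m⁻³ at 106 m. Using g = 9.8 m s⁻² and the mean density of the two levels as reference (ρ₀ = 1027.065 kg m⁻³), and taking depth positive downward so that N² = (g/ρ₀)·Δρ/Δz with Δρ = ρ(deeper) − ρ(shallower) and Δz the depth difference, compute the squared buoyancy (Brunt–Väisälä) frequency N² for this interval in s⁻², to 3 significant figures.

6.64 × 10⁻⁴ s⁻²

Δρ = 1027.83 − 1026.30 = 1.53 kg m⁻³ over Δz = 106 − 84 = 22 m.
N² = (9.8/1027.065) × (1.53/22) = 6.6359 × 10⁻⁴ s⁻² ≈ 6.64 × 10⁻⁴ s⁻².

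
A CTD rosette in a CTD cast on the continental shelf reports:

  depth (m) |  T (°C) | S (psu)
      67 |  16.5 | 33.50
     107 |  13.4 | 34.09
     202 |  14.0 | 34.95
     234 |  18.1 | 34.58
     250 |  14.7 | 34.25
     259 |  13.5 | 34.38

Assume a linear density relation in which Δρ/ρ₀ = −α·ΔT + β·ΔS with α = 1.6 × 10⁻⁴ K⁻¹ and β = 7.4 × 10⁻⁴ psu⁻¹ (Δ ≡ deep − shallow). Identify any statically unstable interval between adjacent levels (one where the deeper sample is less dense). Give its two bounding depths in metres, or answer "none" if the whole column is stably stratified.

Evaluate Δρ/ρ₀ = −αΔT + βΔS across each adjacent pair:
  67–107 m: −αΔT+βΔS = −(1.6 × 10⁻⁴)(-3.1)+(7.4 × 10⁻⁴)(+0.59) = 9.3 × 10⁻⁴ → stable
  107–202 m: −αΔT+βΔS = −(1.6 × 10⁻⁴)(+0.6)+(7.4 × 10⁻⁴)(+0.86) = 5.4 × 10⁻⁴ → stable
  202–234 m: −αΔT+βΔS = −(1.6 × 10⁻⁴)(+4.1)+(7.4 × 10⁻⁴)(-0.37) = -9.3 × 10⁻⁴ → UNSTABLE
  234–250 m: −αΔT+βΔS = −(1.6 × 10⁻⁴)(-3.4)+(7.4 × 10⁻⁴)(-0.33) = 3.0 × 10⁻⁴ → stable
  250–259 m: −αΔT+βΔS = −(1.6 × 10⁻⁴)(-1.2)+(7.4 × 10⁻⁴)(+0.13) = 2.9 × 10⁻⁴ → stable
The 202–234 m interval has Δρ < 0: lighter water underlies denser water.

202–234 m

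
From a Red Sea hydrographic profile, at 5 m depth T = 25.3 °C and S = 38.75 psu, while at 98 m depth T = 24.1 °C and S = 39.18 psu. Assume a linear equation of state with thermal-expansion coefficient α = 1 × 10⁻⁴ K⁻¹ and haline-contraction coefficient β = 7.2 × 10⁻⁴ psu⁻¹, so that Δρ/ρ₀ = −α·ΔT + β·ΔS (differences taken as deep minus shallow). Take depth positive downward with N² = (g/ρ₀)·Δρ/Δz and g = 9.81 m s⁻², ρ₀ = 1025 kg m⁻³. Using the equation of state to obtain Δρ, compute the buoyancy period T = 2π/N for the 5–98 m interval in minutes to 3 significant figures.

ΔT = -1.2 K, ΔS = +0.43 psu (deep − shallow).
Δρ/ρ₀ = −αΔT + βΔS = 1.20 × 10⁻⁴ + 3.096 × 10⁻⁴ = 4.296 × 10⁻⁴, so Δρ ≈ 0.4403 kg m⁻³.
N² = (g/ρ₀)·Δρ/Δz = g·(Δρ/ρ₀)/Δz = 9.81 × 4.296 × 10⁻⁴ / 93 = 4.5316 × 10⁻⁵ s⁻².
N = √(4.5316 × 10⁻⁵) = 6.7317 × 10⁻³ rad s⁻¹ → T = 2π/N = 933.37 s = 15.556 min ≈ 15.6 min.

15.6 min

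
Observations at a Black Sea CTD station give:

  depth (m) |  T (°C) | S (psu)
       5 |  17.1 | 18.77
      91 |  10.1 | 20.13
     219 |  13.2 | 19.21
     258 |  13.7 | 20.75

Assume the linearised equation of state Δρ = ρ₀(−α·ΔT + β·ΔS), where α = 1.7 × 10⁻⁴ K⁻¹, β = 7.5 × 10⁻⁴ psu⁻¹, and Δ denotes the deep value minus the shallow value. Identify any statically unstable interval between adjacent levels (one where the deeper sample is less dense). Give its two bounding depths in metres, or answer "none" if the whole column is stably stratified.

91–219 m

Evaluate Δρ/ρ₀ = −αΔT + βΔS across each adjacent pair:
  5–91 m: −αΔT+βΔS = −(1.7 × 10⁻⁴)(-7.0)+(7.5 × 10⁻⁴)(+1.36) = 2.2 × 10⁻³ → stable
  91–219 m: −αΔT+βΔS = −(1.7 × 10⁻⁴)(+3.1)+(7.5 × 10⁻⁴)(-0.92) = -1.2 × 10⁻³ → UNSTABLE
  219–258 m: −αΔT+βΔS = −(1.7 × 10⁻⁴)(+0.5)+(7.5 × 10⁻⁴)(+1.54) = 1.1 × 10⁻³ → stable
The 91–219 m interval has Δρ < 0: lighter water underlies denser water.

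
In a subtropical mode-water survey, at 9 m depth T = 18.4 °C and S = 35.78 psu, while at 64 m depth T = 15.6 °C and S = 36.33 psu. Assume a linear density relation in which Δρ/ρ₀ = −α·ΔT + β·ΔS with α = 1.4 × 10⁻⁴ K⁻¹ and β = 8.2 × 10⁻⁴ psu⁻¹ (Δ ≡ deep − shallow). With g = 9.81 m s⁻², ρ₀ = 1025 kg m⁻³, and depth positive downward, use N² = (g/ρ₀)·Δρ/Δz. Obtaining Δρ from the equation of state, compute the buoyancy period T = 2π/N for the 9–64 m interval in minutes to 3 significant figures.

8.54 min

ΔT = -2.8 K, ΔS = +0.55 psu (deep − shallow).
Δρ/ρ₀ = −αΔT + βΔS = 3.92 × 10⁻⁴ + 4.51 × 10⁻⁴ = 8.43 × 10⁻⁴, so Δρ ≈ 0.8641 kg m⁻³.
N² = (g/ρ₀)·Δρ/Δz = g·(Δρ/ρ₀)/Δz = 9.81 × 8.43 × 10⁻⁴ / 55 = 1.5036 × 10⁻⁴ s⁻².
N = √(1.5036 × 10⁻⁴) = 0.012262 rad s⁻¹ → T = 2π/N = 512.41 s = 8.5402 min ≈ 8.54 min.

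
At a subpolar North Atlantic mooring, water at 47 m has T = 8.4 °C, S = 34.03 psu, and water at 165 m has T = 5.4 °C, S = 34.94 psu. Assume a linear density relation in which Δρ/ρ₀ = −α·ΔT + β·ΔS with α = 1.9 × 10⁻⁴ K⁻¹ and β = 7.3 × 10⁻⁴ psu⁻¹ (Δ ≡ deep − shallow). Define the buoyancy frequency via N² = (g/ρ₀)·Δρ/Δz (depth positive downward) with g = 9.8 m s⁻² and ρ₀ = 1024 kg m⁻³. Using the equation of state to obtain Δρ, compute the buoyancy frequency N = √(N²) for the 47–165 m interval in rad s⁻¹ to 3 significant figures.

0.0101 rad s⁻¹

ΔT = -3.0 K, ΔS = +0.91 psu (deep − shallow).
Δρ/ρ₀ = −αΔT + βΔS = 5.70 × 10⁻⁴ + 6.643 × 10⁻⁴ = 1.2343 × 10⁻³, so Δρ ≈ 1.264 kg m⁻³.
N² = (g/ρ₀)·Δρ/Δz = g·(Δρ/ρ₀)/Δz = 9.8 × 1.2343 × 10⁻³ / 118 = 1.0251 × 10⁻⁴ s⁻².
N = √(1.0251 × 10⁻⁴) = 0.010125 rad s⁻¹ ≈ 0.0101 rad s⁻¹.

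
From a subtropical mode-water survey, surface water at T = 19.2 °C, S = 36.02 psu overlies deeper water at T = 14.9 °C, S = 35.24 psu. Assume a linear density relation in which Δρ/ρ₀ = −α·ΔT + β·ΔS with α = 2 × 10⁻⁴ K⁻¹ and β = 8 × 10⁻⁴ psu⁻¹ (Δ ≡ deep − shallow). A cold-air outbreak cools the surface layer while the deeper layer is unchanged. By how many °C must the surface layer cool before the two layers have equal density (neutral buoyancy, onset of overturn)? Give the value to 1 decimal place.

Neutral buoyancy requires Δρ = 0, i.e. −α(T_deep − T_surf′) + β(S_deep − S_surf) = 0.
T_surf′ = T_deep − (β/α)·ΔS = 14.9 − (8 × 10⁻⁴/2 × 10⁻⁴)·(-0.78) = 18.020 °C.
Cooling required: 19.2 − (18.020) = 1.180 °C.

1.2 °C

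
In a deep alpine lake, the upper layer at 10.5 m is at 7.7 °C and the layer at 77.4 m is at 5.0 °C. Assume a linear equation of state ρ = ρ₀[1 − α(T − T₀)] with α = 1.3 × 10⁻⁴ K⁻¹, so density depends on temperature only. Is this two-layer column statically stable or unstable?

ΔT = 5.0 − 7.7 = -2.7 K, so Δρ/ρ₀ = −αΔT = 3.51 × 10⁻⁴.
Δρ/ρ₀ > 0, so Δρ > 0: deeper water is denser → statically stable.

stable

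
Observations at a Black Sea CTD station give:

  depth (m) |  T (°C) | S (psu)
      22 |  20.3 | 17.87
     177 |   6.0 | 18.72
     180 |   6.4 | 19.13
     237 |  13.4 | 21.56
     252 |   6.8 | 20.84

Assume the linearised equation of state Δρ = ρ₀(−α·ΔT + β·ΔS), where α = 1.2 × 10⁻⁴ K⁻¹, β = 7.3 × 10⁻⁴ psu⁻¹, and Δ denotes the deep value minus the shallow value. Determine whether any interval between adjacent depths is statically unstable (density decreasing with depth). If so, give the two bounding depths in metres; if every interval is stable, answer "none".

Evaluate Δρ/ρ₀ = −αΔT + βΔS across each adjacent pair:
  22–177 m: −αΔT+βΔS = −(1.2 × 10⁻⁴)(-14.3)+(7.3 × 10⁻⁴)(+0.85) = 2.3 × 10⁻³ → stable
  177–180 m: −αΔT+βΔS = −(1.2 × 10⁻⁴)(+0.4)+(7.3 × 10⁻⁴)(+0.41) = 2.5 × 10⁻⁴ → stable
  180–237 m: −αΔT+βΔS = −(1.2 × 10⁻⁴)(+7.0)+(7.3 × 10⁻⁴)(+2.43) = 9.3 × 10⁻⁴ → stable
  237–252 m: −αΔT+βΔS = −(1.2 × 10⁻⁴)(-6.6)+(7.3 × 10⁻⁴)(-0.72) = 2.7 × 10⁻⁴ → stable
Every interval has Δρ > 0: the column is stably stratified throughout.

none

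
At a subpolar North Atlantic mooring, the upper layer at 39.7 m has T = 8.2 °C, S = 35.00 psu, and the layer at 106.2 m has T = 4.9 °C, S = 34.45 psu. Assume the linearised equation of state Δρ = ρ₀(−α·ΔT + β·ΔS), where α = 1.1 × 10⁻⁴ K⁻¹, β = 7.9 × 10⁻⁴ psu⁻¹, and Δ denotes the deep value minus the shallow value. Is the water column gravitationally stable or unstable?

ΔT = 4.9 − 8.2 = -3.3 K and ΔS = 34.45 − 35.00 = -0.55 psu (deep − shallow).
−αΔT = 3.63 × 10⁻⁴; βΔS = -4.345 × 10⁻⁴; sum Δρ/ρ₀ = -7.15 × 10⁻⁵.
Δρ/ρ₀ < 0, so Δρ < 0: deeper water is lighter → statically unstable; the column would overturn.

unstable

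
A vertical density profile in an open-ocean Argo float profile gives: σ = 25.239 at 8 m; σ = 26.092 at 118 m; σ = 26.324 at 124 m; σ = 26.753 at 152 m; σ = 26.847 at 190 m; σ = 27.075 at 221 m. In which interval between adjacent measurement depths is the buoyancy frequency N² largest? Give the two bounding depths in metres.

118–124 m

Compute the density gradient over each adjacent pair:
  8–118 m: Δρ/Δz = 0.853/110 = 7.8 × 10⁻³ kg m⁻⁴
  118–124 m: Δρ/Δz = 0.232/6 = 0.039 kg m⁻⁴
  124–152 m: Δρ/Δz = 0.429/28 = 0.015 kg m⁻⁴
  152–190 m: Δρ/Δz = 0.094/38 = 2.5 × 10⁻³ kg m⁻⁴
  190–221 m: Δρ/Δz = 0.228/31 = 7.4 × 10⁻³ kg m⁻⁴
The largest gradient is in the 118–124 m interval — the pycnocline.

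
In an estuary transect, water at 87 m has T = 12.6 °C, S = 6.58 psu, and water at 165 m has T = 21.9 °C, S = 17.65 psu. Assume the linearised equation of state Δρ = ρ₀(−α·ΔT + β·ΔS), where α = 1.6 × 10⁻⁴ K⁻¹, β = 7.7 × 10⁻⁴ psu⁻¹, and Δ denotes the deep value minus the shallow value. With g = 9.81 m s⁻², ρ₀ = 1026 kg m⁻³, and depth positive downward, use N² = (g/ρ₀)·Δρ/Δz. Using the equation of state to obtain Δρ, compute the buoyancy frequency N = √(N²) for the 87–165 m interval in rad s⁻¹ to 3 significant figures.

0.0297 rad s⁻¹

ΔT = +9.3 K, ΔS = +11.07 psu (deep − shallow).
Δρ/ρ₀ = −αΔT + βΔS = -1.488 × 10⁻³ + 8.5239 × 10⁻³ = 7.0359 × 10⁻³, so Δρ ≈ 7.219 kg m⁻³.
N² = (g/ρ₀)·Δρ/Δz = g·(Δρ/ρ₀)/Δz = 9.81 × 7.0359 × 10⁻³ / 78 = 8.8490 × 10⁻⁴ s⁻².
N = √(8.8490 × 10⁻⁴) = 0.029747 rad s⁻¹ ≈ 0.0297 rad s⁻¹.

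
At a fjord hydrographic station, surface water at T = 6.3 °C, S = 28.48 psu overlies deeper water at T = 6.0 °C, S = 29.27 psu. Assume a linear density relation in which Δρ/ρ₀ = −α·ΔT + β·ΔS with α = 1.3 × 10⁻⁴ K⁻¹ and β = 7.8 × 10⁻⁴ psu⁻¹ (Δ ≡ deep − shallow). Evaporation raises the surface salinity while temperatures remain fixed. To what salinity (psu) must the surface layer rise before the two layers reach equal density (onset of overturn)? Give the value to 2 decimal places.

Neutral buoyancy requires −α(T_deep − T_surf) + β(S_deep − S_surf′) = 0.
S_surf′ = S_deep − (α/β)·ΔT = 29.27 − (1.3 × 10⁻⁴/7.8 × 10⁻⁴)·(-0.3) = 29.3200 psu.
Increase required: 29.3200 − 28.48 = 0.8400 psu.

29.32 psu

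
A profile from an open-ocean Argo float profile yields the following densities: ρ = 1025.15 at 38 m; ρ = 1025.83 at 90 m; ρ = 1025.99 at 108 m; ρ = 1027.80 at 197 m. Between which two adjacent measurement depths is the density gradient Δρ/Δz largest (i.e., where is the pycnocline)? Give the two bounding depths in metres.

108–197 m

Compute the density gradient over each adjacent pair:
  38–90 m: Δρ/Δz = 0.68/52 = 0.013 kg m⁻⁴
  90–108 m: Δρ/Δz = 0.16/18 = 8.9 × 10⁻³ kg m⁻⁴
  108–197 m: Δρ/Δz = 1.81/89 = 0.020 kg m⁻⁴
The largest gradient is in the 108–197 m interval — the pycnocline.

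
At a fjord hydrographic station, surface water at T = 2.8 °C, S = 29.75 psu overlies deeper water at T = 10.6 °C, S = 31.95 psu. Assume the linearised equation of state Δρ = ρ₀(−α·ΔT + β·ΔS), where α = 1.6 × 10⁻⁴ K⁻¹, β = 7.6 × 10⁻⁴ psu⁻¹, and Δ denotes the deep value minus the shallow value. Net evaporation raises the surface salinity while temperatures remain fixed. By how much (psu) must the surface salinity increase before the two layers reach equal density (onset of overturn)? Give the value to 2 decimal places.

0.56 psu

Neutral buoyancy requires −α(T_deep − T_surf) + β(S_deep − S_surf′) = 0.
S_surf′ = S_deep − (α/β)·ΔT = 31.95 − (1.6 × 10⁻⁴/7.6 × 10⁻⁴)·(+7.8) = 30.3079 psu.
Increase required: 30.3079 − 29.75 = 0.5579 psu.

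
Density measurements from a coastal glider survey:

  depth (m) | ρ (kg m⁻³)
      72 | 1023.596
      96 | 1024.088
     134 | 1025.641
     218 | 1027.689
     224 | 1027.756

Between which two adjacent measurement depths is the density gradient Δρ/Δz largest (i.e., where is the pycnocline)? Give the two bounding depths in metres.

96–134 m

Compute the density gradient over each adjacent pair:
  72–96 m: Δρ/Δz = 0.492/24 = 0.021 kg m⁻⁴
  96–134 m: Δρ/Δz = 1.553/38 = 0.041 kg m⁻⁴
  134–218 m: Δρ/Δz = 2.048/84 = 0.024 kg m⁻⁴
  218–224 m: Δρ/Δz = 0.067/6 = 0.011 kg m⁻⁴
The largest gradient is in the 96–134 m interval — the pycnocline.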